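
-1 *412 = -412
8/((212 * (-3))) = -2/159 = -0.01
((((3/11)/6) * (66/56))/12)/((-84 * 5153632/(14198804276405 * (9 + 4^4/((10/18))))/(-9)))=408403974431943/659664896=619108.24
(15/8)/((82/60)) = 1.37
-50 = -50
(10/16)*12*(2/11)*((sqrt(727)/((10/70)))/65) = 21*sqrt(727)/143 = 3.96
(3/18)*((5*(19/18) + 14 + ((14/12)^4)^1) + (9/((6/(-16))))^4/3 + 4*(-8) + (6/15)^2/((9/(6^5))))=3587307601/194400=18453.23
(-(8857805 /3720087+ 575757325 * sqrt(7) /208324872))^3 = -251575833590560676581223125 * sqrt(7) /1291591954143572084043264 - 9120349363119819215645375 /23064142038278072929344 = -910.77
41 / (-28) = -41 / 28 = -1.46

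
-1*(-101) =101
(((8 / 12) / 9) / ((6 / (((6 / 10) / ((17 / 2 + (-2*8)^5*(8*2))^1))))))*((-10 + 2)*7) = 112 / 4529846025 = 0.00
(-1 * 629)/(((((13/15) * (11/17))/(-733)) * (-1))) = -822164.58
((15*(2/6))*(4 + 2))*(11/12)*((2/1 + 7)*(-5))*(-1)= 2475/2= 1237.50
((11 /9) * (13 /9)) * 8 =1144 /81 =14.12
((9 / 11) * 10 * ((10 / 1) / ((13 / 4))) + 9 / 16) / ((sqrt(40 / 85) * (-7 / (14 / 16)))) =-58887 * sqrt(34) / 73216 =-4.69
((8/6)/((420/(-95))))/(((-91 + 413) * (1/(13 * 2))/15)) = -1235/3381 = -0.37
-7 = -7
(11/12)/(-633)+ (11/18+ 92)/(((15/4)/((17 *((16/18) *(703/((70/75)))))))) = 134515483691/478548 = 281090.89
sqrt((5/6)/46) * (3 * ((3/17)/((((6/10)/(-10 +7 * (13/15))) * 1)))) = -59 * sqrt(345)/2346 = -0.47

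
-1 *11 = -11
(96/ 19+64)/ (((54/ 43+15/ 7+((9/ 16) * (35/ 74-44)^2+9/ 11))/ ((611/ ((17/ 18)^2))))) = 25115475428499456/ 568104683298847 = 44.21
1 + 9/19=28/19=1.47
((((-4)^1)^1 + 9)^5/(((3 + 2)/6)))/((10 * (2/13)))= 2437.50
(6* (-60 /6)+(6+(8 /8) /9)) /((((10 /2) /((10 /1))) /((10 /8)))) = -2425 /18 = -134.72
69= 69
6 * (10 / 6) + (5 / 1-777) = -762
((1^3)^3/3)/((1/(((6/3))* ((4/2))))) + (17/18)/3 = 89/54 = 1.65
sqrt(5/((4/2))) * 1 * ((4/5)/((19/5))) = 2 * sqrt(10)/19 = 0.33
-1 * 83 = -83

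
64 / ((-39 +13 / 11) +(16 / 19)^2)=-7942 / 4605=-1.72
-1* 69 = -69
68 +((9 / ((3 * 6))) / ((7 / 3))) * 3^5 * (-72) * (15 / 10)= -38890 / 7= -5555.71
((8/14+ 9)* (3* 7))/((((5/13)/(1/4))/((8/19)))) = 5226/95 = 55.01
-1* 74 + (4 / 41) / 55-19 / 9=-1544639 / 20295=-76.11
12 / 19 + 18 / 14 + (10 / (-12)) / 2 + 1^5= 3991 / 1596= 2.50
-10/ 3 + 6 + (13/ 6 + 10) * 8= 100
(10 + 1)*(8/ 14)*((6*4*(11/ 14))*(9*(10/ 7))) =522720/ 343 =1523.97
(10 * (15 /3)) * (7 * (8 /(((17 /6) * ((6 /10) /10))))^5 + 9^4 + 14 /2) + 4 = 114688466286718228 /1419857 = 80774659903.58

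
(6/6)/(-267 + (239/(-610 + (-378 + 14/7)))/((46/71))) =-45356/12127021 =-0.00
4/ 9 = 0.44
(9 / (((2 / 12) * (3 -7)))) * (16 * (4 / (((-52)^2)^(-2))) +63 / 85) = -1073930159781 / 170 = -6317236234.01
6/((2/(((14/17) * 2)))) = 84/17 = 4.94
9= 9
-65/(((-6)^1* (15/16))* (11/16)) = 1664/99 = 16.81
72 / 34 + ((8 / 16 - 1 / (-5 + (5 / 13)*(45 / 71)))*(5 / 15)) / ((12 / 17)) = 3295271 / 1343340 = 2.45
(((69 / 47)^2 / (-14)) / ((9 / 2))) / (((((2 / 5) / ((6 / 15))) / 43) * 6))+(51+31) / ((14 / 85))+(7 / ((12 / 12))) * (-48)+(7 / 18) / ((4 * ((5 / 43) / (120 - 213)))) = 7409307 / 88360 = 83.85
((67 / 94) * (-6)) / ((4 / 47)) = -201 / 4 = -50.25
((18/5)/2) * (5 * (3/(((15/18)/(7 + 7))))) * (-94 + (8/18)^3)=-42598.58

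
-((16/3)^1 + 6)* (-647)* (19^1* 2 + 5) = 315304.67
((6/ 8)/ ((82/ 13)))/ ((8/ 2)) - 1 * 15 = -19641/ 1312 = -14.97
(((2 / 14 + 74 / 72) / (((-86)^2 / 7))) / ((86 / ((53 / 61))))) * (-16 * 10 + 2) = -1235165 / 698389488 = -0.00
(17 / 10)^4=8.35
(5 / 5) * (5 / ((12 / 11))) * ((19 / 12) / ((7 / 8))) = 1045 / 126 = 8.29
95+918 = 1013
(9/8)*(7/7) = 9/8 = 1.12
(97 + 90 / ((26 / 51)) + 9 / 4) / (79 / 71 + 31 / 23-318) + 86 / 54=519848105 / 723447504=0.72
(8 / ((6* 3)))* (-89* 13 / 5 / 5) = -4628 / 225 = -20.57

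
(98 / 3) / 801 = 98 / 2403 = 0.04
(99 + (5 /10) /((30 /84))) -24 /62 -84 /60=3057 /31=98.61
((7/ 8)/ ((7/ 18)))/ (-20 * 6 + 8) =-9/ 448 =-0.02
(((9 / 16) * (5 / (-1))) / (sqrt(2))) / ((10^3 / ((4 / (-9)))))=sqrt(2) / 1600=0.00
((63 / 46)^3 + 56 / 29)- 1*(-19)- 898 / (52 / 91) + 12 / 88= -48061452575 / 31050184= -1547.86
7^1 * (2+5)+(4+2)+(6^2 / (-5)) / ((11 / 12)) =2593 / 55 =47.15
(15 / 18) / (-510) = -1 / 612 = -0.00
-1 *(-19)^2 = -361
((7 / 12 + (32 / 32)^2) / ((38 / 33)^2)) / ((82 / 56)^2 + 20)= 5929 / 109953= 0.05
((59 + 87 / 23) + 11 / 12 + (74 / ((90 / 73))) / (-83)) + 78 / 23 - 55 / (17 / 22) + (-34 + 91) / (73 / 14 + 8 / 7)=2161337869 / 519897060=4.16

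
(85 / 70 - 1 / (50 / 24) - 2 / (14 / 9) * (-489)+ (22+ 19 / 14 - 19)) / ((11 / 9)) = 998244 / 1925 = 518.57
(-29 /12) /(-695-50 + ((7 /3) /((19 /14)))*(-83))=551 /202396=0.00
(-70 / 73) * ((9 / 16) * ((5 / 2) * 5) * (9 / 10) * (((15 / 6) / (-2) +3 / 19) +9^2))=-86084775 / 177536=-484.89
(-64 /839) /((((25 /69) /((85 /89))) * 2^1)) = -37536 /373355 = -0.10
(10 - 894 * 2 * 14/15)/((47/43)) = -356642/235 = -1517.63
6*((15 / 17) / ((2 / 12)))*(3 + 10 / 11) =23220 / 187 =124.17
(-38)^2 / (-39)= -37.03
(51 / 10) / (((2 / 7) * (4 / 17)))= 75.86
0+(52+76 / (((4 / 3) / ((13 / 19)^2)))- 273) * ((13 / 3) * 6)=-95992 / 19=-5052.21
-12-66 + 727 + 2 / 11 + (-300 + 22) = 4083 / 11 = 371.18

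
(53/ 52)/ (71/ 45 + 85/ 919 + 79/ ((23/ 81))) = 50411745/ 13843406044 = 0.00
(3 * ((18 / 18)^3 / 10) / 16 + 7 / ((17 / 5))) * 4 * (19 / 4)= 107369 / 2720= 39.47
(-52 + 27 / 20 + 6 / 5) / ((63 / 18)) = -989 / 70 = -14.13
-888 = -888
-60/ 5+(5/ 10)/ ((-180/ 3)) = -1441/ 120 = -12.01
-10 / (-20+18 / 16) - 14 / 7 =-222 / 151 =-1.47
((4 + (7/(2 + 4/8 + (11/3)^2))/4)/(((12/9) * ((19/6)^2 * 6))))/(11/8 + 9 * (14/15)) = 30330/5787191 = 0.01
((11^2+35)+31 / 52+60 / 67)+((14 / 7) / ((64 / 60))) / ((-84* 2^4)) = 491631741 / 3121664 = 157.49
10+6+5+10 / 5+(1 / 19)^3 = 157758 / 6859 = 23.00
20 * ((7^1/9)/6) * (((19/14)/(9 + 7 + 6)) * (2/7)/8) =95/16632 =0.01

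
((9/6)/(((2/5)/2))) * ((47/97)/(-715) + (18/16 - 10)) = -66.57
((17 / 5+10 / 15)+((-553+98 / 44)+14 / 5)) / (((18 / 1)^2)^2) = -179489 / 34642080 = -0.01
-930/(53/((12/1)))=-11160/53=-210.57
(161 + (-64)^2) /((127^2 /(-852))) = -3626964 /16129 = -224.87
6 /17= 0.35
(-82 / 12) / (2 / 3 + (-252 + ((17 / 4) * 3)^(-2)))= 35547 / 1307404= 0.03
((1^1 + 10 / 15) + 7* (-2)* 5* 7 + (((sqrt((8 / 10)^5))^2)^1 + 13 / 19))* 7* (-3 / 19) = 607628924 / 1128125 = 538.62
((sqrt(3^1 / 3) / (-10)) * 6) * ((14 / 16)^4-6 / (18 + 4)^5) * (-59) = 68442834891 / 3298324480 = 20.75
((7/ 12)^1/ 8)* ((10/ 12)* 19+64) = 3353/ 576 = 5.82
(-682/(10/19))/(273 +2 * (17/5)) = -6479/1399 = -4.63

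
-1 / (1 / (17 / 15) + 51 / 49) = -833 / 1602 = -0.52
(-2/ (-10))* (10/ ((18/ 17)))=17/ 9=1.89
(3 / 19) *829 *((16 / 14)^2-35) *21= -12318111 / 133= -92617.38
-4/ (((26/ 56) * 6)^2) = -784/ 1521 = -0.52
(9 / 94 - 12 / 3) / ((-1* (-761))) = -367 / 71534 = -0.01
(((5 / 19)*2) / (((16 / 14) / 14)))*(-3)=-735 / 38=-19.34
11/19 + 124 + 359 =483.58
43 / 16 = 2.69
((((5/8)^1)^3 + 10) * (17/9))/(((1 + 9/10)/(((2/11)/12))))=445825/2889216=0.15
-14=-14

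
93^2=8649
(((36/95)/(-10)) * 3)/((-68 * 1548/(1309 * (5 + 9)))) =1617/81700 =0.02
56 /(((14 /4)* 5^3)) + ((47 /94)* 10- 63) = -7234 /125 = -57.87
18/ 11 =1.64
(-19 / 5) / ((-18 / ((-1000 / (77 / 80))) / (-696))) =35264000 / 231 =152658.01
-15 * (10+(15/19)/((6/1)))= -5775/38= -151.97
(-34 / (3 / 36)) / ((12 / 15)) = -510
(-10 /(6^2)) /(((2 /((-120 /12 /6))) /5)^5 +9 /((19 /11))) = -927734375 /17399684358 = -0.05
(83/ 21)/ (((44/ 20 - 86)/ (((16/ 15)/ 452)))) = -332/ 2982861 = -0.00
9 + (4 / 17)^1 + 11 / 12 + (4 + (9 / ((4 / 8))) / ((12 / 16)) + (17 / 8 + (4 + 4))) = 19697 / 408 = 48.28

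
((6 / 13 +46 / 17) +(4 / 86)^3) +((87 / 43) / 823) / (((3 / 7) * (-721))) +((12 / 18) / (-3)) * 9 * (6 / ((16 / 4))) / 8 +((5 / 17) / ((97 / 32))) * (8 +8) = 5022074547429283 / 1155836544518968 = 4.34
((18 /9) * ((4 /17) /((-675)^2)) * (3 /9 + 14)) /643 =344 /14941310625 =0.00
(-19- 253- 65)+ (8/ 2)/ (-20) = -1686/ 5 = -337.20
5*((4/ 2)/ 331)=10/ 331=0.03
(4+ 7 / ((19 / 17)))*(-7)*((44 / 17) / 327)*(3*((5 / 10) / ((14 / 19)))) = -2145 / 1853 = -1.16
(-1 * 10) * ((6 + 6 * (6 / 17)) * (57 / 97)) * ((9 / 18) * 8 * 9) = -1717.26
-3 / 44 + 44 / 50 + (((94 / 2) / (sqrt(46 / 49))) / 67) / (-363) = 893 / 1100 - 329 * sqrt(46) / 1118766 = 0.81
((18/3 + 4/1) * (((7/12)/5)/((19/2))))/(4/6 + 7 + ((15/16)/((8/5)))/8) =7168/451763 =0.02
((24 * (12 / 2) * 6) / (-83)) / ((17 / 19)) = -11.63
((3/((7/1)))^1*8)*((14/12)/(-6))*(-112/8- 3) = 34/3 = 11.33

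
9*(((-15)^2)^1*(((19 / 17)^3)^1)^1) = 13889475 / 4913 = 2827.09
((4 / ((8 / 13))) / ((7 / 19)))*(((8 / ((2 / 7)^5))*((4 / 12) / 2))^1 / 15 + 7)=947.18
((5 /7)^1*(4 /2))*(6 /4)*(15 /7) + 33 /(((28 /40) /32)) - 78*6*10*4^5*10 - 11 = -2348163194 /49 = -47921697.84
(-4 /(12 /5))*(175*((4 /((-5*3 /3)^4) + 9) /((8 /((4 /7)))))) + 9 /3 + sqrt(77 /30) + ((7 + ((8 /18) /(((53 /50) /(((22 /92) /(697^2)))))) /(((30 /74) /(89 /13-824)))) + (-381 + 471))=-60719266501201 /692875370070 + sqrt(2310) /30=-86.03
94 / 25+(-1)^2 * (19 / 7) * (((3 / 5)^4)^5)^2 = 239379005737630355941319928469 / 63664629124104976654052734375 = 3.76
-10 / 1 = -10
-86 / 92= -43 / 46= -0.93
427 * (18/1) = 7686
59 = 59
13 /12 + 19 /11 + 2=4.81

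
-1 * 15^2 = -225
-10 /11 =-0.91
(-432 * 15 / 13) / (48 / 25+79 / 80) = -2592000 / 15119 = -171.44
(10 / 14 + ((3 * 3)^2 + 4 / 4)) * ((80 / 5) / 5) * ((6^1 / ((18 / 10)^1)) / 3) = 6176 / 21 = 294.10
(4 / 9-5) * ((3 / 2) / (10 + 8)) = -41 / 108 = -0.38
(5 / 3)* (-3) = -5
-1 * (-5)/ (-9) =-5/ 9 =-0.56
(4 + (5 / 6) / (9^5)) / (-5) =-1417181 / 1771470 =-0.80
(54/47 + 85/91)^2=79370281/18292729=4.34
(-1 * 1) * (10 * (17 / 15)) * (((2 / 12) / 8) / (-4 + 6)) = -17 / 144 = -0.12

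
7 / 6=1.17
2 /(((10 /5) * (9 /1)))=1 /9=0.11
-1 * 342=-342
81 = 81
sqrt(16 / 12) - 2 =-2+ 2*sqrt(3) / 3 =-0.85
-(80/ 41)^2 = -6400/ 1681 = -3.81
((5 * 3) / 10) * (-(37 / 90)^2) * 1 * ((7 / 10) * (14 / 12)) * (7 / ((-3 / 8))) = 469567 / 121500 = 3.86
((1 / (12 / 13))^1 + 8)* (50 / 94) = 2725 / 564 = 4.83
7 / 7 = 1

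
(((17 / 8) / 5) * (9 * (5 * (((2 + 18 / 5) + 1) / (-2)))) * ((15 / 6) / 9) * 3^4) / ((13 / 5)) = -227205 / 416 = -546.17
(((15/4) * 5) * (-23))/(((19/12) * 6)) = -1725/38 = -45.39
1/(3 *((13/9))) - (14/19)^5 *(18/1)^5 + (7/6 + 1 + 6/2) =-79266849124817/193135722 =-410420.45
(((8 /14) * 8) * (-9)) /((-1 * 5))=288 /35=8.23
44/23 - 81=-1819/23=-79.09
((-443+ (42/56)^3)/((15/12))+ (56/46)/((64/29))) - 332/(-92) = -32191/92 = -349.90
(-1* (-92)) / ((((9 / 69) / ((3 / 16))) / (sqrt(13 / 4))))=529* sqrt(13) / 8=238.42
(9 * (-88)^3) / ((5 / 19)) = -23306342.40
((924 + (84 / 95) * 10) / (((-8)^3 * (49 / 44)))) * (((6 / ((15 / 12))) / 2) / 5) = -0.79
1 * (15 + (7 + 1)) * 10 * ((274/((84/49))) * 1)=110285/3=36761.67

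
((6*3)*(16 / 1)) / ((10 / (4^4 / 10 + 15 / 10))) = 19512 / 25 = 780.48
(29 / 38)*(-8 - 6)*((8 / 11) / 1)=-1624 / 209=-7.77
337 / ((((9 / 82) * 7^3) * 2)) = 13817 / 3087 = 4.48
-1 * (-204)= 204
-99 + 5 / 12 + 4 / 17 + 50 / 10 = -19043 / 204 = -93.35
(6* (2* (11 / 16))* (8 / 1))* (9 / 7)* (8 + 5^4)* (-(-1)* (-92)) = -34592184 / 7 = -4941740.57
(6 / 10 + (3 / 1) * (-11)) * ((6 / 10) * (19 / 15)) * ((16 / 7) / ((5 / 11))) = -123.82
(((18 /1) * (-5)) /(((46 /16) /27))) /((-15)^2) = -432 /115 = -3.76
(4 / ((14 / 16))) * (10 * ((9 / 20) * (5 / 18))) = 40 / 7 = 5.71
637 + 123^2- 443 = 15323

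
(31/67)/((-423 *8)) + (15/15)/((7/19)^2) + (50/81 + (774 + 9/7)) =78316875929/99987048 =783.27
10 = 10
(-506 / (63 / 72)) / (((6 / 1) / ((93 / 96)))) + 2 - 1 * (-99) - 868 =-72271 / 84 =-860.37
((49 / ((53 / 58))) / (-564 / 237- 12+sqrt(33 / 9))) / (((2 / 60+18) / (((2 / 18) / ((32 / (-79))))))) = 3503042095 * sqrt(33) / 2616929887224+6296607310 / 109038745301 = 0.07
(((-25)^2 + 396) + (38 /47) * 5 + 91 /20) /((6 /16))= 1935634 /705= 2745.58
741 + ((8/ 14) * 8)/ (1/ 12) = 5571/ 7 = 795.86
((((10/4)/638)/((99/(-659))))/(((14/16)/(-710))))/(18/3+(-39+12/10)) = -23394500/35149653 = -0.67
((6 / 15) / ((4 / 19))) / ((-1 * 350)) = -19 / 3500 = -0.01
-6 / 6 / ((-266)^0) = -1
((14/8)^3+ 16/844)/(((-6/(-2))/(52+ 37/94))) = 357697825/3808128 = 93.93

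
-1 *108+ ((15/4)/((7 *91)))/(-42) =-3852581/35672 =-108.00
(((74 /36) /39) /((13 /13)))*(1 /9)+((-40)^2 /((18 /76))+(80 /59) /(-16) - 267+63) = 6551.48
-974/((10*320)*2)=-487/3200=-0.15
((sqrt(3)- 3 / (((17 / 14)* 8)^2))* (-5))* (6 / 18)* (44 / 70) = 77 / 2312- 22* sqrt(3) / 21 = -1.78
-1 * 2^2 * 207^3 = -35478972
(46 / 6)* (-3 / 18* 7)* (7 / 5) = -1127 / 90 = -12.52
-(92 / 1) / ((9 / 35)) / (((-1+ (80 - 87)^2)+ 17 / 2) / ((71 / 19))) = -457240 / 19323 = -23.66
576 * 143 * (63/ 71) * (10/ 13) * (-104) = -415134720/ 71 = -5846967.89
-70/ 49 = -10/ 7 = -1.43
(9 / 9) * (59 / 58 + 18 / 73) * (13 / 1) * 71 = 4938973 / 4234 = 1166.50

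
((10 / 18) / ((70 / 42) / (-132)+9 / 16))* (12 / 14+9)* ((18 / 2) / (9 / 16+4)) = 8743680 / 445081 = 19.65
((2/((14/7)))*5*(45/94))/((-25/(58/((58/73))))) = -657/94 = -6.99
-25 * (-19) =475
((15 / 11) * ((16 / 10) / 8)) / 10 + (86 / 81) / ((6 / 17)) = 81139 / 26730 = 3.04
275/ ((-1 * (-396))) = 25/ 36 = 0.69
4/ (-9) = -0.44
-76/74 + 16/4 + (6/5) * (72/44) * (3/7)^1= 54338/14245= 3.81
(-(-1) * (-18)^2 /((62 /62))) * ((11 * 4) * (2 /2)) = 14256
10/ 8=5/ 4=1.25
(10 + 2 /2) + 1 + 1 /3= 37 /3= 12.33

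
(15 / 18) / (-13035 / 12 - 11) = -0.00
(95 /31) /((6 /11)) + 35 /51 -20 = -14435 /1054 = -13.70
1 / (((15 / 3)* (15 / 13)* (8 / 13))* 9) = 169 / 5400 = 0.03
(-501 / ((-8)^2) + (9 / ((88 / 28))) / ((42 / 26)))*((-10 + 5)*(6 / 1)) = 63945 / 352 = 181.66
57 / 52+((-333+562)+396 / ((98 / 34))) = 936349 / 2548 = 367.48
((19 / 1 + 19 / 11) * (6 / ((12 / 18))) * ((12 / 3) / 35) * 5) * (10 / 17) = 82080 / 1309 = 62.70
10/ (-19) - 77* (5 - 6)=1453/ 19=76.47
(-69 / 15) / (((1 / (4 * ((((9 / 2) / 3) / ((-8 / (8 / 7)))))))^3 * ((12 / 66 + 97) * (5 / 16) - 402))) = -874368 / 112173005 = -0.01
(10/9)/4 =5/18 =0.28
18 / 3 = 6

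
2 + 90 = 92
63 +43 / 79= 63.54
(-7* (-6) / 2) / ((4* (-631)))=-21 / 2524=-0.01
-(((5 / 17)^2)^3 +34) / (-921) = 820692971 / 22230701049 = 0.04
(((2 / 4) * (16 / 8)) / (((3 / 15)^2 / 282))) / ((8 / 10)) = 17625 / 2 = 8812.50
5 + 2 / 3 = 17 / 3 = 5.67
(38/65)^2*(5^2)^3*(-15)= -80103.55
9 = 9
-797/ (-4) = 797/ 4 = 199.25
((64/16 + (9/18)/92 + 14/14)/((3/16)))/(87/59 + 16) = 36226/23713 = 1.53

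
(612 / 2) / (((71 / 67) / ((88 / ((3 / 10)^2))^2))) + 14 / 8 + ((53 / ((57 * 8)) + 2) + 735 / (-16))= 53628121107403 / 194256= 276069316.30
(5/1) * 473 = 2365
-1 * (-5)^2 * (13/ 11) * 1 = -325/ 11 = -29.55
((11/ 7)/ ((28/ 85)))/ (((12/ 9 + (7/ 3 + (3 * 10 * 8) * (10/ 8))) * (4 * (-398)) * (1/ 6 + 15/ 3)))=-8415/ 4406047856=-0.00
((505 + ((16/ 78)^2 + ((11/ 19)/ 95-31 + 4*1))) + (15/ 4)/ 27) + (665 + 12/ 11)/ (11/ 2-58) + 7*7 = 145017674327/ 281861580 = 514.50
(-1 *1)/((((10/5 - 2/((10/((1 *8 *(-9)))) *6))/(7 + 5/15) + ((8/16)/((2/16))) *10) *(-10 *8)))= 1/3248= 0.00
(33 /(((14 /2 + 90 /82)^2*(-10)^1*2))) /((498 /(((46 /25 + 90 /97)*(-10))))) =15513949 /11092667800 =0.00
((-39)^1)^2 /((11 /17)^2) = 439569 /121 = 3632.80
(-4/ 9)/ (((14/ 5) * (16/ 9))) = -5/ 56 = -0.09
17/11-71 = -764/11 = -69.45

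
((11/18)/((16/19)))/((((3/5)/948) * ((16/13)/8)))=1073215/144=7452.88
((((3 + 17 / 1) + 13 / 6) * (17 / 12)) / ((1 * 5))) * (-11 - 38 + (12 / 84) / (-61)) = -1689613 / 5490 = -307.76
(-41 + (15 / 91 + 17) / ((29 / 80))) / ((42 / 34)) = 94979 / 18473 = 5.14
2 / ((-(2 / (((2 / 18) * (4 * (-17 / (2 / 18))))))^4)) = -2672672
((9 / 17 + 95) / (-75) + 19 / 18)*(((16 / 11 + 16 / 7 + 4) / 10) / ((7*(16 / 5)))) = -248681 / 32986800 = -0.01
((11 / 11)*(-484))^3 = -113379904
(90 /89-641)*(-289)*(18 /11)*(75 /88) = 11111276925 /43076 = 257945.88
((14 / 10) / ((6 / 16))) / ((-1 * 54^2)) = -14 / 10935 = -0.00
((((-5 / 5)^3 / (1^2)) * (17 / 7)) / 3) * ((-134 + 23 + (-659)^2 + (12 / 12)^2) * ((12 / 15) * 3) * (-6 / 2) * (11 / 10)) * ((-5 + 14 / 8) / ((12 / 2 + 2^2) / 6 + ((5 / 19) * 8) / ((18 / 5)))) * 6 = -147669806349 / 6125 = -24109356.14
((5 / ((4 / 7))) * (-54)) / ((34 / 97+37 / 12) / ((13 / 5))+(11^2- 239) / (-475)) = -3396188250 / 11278451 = -301.12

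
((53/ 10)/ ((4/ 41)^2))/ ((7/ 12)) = 267279/ 280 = 954.57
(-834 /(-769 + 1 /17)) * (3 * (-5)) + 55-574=-3498519 /6536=-535.27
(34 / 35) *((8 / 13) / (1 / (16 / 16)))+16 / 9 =9728 / 4095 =2.38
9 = 9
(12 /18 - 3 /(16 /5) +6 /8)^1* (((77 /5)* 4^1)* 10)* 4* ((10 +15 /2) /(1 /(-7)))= -433895 /3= -144631.67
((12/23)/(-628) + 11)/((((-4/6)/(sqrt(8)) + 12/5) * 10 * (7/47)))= 2000085 * sqrt(2)/9269437 + 28801224/9269437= 3.41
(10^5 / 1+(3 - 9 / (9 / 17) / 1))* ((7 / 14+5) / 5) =549923 / 5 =109984.60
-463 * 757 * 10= -3504910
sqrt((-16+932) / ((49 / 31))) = 2*sqrt(7099) / 7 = 24.07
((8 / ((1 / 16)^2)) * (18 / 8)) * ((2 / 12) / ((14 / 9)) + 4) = 132480 / 7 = 18925.71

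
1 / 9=0.11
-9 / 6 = -3 / 2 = -1.50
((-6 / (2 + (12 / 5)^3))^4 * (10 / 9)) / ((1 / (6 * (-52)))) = -6855468750000 / 956720690641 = -7.17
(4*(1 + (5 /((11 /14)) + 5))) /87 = 544 /957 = 0.57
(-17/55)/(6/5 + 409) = -17/22561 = -0.00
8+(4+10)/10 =47/5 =9.40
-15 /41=-0.37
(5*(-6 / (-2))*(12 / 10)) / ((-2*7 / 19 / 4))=-684 / 7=-97.71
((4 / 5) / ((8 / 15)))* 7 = 21 / 2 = 10.50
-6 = -6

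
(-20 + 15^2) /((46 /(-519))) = -106395 /46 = -2312.93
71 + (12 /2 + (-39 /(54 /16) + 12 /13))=7765 /117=66.37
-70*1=-70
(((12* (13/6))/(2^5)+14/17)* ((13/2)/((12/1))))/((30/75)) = 28925/13056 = 2.22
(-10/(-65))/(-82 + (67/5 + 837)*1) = 5/24973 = 0.00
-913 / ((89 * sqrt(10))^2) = -913 / 79210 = -0.01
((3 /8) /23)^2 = 9 /33856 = 0.00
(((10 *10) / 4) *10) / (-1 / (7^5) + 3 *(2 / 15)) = 21008750 / 33609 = 625.09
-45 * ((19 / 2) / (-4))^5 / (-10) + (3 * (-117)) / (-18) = -21006939 / 65536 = -320.54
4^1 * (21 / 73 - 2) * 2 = -1000 / 73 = -13.70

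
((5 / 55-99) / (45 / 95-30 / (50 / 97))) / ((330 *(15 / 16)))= 41344 / 7465095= 0.01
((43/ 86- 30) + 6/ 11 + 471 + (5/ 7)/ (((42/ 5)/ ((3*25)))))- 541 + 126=18015/ 539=33.42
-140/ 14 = -10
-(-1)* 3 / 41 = 3 / 41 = 0.07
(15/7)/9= 5/21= 0.24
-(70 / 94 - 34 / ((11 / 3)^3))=-3439 / 62557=-0.05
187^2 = 34969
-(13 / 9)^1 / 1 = -1.44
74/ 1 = 74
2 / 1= 2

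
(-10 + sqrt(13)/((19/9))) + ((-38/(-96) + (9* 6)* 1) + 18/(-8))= 9* sqrt(13)/19 + 2023/48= 43.85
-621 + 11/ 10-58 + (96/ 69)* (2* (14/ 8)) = -154797/ 230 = -673.03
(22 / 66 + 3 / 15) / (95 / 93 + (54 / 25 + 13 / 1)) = 620 / 18811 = 0.03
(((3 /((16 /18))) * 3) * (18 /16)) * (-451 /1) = -328779 /64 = -5137.17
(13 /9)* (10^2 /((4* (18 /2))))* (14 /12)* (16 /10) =1820 /243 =7.49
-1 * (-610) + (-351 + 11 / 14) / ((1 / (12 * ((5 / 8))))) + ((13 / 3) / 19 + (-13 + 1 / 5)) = -16192849 / 7980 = -2029.18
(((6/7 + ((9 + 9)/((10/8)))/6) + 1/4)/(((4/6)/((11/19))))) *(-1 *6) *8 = -97218/665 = -146.19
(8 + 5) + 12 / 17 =233 / 17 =13.71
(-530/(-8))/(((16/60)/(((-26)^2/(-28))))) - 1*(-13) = -5984.99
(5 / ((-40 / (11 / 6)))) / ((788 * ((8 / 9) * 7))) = -33 / 706048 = -0.00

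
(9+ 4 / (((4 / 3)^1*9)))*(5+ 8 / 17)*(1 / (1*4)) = 12.76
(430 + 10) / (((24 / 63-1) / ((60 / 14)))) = -39600 / 13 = -3046.15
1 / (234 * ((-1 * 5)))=-1 / 1170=-0.00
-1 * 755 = -755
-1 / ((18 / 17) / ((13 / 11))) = -221 / 198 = -1.12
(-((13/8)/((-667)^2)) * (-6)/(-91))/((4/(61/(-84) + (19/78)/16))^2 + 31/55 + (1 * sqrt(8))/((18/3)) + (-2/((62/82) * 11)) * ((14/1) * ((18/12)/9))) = -3697563932869661505764685/485920098767102939362086356654948 + 38934750236854811157225 * sqrt(2)/485920098767102939362086356654948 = -0.00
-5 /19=-0.26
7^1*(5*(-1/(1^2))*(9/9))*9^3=-25515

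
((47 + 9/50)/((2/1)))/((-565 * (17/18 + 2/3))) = -21231/819250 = -0.03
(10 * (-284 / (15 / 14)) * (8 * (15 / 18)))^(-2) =81 / 25293721600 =0.00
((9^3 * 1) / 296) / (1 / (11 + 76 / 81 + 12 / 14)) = 65295 / 2072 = 31.51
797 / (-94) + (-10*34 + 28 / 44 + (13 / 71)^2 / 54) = -347.84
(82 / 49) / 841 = 82 / 41209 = 0.00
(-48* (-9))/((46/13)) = 2808/23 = 122.09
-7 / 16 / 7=-1 / 16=-0.06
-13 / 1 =-13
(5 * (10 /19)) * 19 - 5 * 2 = 40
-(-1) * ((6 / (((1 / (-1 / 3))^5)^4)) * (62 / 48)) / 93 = 1 / 41841412812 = 0.00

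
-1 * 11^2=-121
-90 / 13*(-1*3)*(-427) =-115290 / 13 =-8868.46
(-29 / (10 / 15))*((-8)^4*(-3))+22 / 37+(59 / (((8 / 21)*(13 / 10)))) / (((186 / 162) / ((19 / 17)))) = 542101786727 / 1013948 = 534644.56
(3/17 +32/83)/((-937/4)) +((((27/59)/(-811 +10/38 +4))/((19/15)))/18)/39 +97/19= 3014012109127377/590651154174016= 5.10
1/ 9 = 0.11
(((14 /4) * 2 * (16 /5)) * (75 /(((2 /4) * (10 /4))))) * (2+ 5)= 9408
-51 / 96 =-0.53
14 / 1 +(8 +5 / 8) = 181 / 8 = 22.62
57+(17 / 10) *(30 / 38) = 2217 / 38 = 58.34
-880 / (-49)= 880 / 49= 17.96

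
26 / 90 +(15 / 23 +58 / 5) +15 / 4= 13489 / 828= 16.29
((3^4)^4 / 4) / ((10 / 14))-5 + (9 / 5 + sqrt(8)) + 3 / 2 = 2 * sqrt(2) + 301327013 / 20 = 15066353.48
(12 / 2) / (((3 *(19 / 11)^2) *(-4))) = -121 / 722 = -0.17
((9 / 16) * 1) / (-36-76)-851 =-1525001 / 1792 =-851.01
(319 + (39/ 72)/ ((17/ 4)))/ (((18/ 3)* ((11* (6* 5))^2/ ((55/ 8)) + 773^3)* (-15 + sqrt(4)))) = -32551/ 3674922202692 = -0.00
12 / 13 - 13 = -12.08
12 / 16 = 3 / 4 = 0.75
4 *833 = 3332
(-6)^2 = 36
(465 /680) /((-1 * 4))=-93 /544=-0.17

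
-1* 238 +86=-152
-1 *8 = -8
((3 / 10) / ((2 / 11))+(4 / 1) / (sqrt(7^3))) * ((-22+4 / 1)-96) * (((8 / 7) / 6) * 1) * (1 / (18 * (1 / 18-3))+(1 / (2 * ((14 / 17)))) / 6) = -153197 / 51940-55708 * sqrt(7) / 381759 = -3.34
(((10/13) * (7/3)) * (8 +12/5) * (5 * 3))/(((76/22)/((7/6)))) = 5390/57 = 94.56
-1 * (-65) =65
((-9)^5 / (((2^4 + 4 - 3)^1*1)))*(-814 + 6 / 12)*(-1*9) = -864654507 / 34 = -25431014.91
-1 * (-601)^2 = -361201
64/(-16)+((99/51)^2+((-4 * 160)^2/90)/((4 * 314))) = 1385009/408357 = 3.39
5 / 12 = 0.42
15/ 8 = 1.88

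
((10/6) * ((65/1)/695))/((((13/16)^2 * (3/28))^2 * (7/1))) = 36700160/8245341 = 4.45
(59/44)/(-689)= -59/30316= -0.00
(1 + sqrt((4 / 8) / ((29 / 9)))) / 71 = 3 * sqrt(58) / 4118 + 1 / 71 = 0.02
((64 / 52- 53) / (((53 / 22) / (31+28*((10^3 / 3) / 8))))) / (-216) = 26598979 / 223236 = 119.15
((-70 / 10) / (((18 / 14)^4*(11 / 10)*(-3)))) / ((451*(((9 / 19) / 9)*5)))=638666 / 97647363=0.01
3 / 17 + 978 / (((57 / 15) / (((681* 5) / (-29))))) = -283055997 / 9367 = -30218.43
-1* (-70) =70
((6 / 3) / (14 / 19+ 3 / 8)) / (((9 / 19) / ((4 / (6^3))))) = 2888 / 41067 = 0.07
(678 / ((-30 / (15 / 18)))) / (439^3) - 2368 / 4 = -300515251601 / 507627114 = -592.00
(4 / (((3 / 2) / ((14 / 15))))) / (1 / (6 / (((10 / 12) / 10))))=896 / 5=179.20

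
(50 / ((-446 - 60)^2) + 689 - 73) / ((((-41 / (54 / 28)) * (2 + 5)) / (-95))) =4933503045 / 12545764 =393.24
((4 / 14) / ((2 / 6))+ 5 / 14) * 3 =51 / 14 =3.64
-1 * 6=-6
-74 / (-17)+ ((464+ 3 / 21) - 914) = -53015 / 119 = -445.50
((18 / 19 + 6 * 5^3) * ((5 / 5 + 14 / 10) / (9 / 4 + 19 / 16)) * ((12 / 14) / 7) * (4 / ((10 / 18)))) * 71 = 42012297216 / 1280125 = 32818.90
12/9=4/3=1.33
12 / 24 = 1 / 2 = 0.50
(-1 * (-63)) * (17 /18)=119 /2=59.50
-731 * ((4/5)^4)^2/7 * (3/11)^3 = -1293484032/3639453125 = -0.36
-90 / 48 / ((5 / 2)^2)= -3 / 10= -0.30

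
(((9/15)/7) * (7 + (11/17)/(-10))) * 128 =226368/2975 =76.09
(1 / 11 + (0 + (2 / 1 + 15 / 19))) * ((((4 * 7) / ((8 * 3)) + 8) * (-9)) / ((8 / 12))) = -13545 / 38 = -356.45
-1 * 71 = -71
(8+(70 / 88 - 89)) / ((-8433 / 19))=67051 / 371052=0.18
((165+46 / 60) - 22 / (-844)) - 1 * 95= 70.79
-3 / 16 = -0.19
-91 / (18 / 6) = -91 / 3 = -30.33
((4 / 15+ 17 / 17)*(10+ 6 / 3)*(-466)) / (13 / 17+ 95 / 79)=-23781844 / 6605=-3600.58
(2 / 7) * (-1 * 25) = -50 / 7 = -7.14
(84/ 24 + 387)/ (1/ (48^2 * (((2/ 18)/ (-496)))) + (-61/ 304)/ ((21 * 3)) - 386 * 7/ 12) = -934857/ 543695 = -1.72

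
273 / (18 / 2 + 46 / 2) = 273 / 32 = 8.53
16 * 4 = 64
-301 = -301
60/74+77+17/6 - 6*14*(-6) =129791/222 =584.64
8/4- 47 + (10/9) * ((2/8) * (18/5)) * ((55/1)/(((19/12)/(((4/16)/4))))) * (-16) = -1515/19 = -79.74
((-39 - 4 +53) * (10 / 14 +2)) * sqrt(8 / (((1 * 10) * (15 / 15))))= 76 * sqrt(5) / 7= 24.28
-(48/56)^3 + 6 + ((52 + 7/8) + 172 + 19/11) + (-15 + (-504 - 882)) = -35285925/30184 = -1169.03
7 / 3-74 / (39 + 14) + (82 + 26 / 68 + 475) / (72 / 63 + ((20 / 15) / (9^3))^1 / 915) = 42289334096903 / 86543940408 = 488.65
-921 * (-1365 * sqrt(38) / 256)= 1257165 * sqrt(38) / 256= 30272.21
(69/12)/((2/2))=23/4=5.75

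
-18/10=-9/5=-1.80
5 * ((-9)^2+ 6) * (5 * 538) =1170150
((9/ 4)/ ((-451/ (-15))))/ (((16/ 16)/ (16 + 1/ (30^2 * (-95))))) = 4103997/ 3427600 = 1.20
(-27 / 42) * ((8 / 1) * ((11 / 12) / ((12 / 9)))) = -99 / 28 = -3.54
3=3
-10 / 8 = -5 / 4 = -1.25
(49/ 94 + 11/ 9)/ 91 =1475/ 76986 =0.02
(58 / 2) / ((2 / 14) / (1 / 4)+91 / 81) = 16443 / 961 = 17.11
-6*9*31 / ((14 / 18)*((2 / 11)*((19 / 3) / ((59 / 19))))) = -14666751 / 2527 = -5804.02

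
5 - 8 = -3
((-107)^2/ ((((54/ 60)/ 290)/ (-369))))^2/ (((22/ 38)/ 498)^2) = 165906998893629485715240000/ 121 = 1371132222261400708390413.00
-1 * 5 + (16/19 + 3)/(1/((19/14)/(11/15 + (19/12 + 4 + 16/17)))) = -221875/51821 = -4.28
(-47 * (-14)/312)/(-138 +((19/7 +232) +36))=2303/144924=0.02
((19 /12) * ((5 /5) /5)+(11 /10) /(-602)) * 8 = 11372 /4515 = 2.52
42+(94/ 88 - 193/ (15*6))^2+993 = 4062155161/ 3920400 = 1036.16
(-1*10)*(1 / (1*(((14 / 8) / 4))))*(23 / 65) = -736 / 91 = -8.09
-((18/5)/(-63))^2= -4/1225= -0.00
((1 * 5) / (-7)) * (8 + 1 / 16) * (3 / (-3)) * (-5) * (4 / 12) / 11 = -1075 / 1232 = -0.87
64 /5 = 12.80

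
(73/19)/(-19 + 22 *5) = 73/1729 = 0.04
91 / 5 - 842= -4119 / 5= -823.80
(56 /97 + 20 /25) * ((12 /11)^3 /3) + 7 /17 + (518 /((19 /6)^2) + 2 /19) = 52.77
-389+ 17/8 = -3095/8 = -386.88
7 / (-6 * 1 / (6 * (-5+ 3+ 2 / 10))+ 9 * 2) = 63 / 167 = 0.38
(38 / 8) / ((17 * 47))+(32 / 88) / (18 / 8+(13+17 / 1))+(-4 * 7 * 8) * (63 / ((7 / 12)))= -109713641711 / 4535124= -24191.98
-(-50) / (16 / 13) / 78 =25 / 48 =0.52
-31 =-31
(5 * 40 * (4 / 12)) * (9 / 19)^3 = 48600 / 6859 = 7.09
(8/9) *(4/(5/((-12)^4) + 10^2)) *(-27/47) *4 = -7962624/97459435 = -0.08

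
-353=-353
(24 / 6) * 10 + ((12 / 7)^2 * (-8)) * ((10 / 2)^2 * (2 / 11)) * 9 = -496840 / 539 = -921.78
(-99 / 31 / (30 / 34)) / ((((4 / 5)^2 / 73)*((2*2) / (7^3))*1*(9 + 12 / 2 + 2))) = -4131435 / 1984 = -2082.38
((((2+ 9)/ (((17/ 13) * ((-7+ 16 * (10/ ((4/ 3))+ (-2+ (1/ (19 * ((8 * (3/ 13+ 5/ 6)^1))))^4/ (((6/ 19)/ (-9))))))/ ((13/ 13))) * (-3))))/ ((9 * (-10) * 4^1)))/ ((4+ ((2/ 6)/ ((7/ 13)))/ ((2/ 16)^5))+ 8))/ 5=46548877194677/ 49128296074776667639125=0.00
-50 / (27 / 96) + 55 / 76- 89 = -181981 / 684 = -266.05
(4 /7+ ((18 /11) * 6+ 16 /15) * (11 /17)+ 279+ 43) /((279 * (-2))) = -294181 /498015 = -0.59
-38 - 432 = -470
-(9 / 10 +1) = -19 / 10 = -1.90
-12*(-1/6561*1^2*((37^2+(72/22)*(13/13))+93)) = 2.68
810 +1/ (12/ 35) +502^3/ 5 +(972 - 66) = 1518175231/ 60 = 25302920.52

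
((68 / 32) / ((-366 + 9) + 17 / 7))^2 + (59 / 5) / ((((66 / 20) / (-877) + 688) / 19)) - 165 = -1355490925904881 / 8231355182848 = -164.67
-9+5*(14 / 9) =-11 / 9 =-1.22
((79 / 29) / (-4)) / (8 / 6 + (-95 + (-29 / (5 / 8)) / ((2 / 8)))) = 1185 / 485924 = 0.00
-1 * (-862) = 862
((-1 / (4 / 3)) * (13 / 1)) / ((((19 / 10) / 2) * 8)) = -195 / 152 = -1.28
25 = 25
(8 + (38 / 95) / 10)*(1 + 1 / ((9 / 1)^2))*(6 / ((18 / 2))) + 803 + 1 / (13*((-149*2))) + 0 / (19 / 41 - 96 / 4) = 6341980037 / 7844850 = 808.43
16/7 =2.29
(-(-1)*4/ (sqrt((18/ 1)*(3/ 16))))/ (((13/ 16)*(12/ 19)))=608*sqrt(6)/ 351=4.24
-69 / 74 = -0.93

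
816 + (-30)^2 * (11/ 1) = 10716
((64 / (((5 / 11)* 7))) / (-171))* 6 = -1408 / 1995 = -0.71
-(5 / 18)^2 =-25 / 324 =-0.08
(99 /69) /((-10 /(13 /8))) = -429 /1840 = -0.23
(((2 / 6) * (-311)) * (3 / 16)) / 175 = -311 / 2800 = -0.11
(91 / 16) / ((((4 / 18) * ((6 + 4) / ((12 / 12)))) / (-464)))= -23751 / 20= -1187.55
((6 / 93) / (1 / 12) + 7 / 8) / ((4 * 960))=409 / 952320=0.00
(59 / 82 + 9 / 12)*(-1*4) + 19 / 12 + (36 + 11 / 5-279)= -602933 / 2460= -245.09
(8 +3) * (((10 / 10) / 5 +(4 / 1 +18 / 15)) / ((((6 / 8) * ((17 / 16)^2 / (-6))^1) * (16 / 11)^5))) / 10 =-47832147 / 7398400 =-6.47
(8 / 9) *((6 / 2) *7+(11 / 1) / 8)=179 / 9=19.89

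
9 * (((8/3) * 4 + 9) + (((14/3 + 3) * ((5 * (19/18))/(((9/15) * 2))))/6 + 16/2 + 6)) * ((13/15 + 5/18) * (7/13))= 55064933/252720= 217.89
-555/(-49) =555/49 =11.33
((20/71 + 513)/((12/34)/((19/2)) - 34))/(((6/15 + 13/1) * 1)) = -11771089/10436858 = -1.13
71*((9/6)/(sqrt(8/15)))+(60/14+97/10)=979/70+213*sqrt(30)/8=159.82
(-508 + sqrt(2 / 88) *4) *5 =-2540 + 10 *sqrt(11) / 11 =-2536.98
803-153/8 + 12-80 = 5727/8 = 715.88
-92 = -92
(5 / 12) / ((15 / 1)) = 1 / 36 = 0.03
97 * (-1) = -97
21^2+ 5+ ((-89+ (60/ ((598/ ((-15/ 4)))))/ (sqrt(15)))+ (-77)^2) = 6286 - 15 * sqrt(15)/ 598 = 6285.90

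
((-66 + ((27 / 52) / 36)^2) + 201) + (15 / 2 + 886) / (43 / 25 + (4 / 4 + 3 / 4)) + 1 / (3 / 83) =18923077273 / 45037824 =420.16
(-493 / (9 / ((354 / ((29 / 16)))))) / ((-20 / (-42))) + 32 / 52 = -1460328 / 65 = -22466.58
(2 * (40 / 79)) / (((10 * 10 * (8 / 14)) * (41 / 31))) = 217 / 16195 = 0.01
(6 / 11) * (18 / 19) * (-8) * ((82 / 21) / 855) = -2624 / 138985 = -0.02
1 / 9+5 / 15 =4 / 9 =0.44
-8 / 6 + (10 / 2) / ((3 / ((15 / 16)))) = 11 / 48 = 0.23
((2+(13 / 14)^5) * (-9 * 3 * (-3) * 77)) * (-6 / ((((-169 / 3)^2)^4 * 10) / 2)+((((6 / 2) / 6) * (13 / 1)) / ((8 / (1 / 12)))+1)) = 293106044361976007035691438181 / 16360092453363863533987840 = 17915.92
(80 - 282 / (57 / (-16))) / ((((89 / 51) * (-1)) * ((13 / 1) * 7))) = -22032 / 21983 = -1.00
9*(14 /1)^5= 4840416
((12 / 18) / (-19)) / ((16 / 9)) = -3 / 152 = -0.02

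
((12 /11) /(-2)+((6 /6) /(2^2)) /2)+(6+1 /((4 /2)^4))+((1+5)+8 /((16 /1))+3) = 2665 /176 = 15.14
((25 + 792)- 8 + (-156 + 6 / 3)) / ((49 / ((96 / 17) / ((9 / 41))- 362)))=-229250 / 51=-4495.10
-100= -100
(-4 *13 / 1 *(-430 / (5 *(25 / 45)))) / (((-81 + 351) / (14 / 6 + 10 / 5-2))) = 15652 / 225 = 69.56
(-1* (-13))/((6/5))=65/6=10.83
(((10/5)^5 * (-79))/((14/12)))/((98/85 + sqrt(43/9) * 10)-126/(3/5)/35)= -821916000 * sqrt(43)/51694657-1195162560/51694657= -127.38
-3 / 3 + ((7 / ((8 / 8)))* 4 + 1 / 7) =190 / 7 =27.14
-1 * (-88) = 88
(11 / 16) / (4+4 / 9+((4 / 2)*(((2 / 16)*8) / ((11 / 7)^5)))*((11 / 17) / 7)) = 24640803 / 159985568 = 0.15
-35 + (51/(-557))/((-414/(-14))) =-1345274/38433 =-35.00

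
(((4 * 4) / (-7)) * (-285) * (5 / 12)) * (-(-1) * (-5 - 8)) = -24700 / 7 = -3528.57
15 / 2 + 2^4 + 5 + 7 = 71 / 2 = 35.50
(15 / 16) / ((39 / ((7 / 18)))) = 35 / 3744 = 0.01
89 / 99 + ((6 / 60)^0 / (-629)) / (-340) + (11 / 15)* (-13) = -182807429 / 21172140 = -8.63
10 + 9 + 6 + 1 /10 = 251 /10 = 25.10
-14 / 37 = -0.38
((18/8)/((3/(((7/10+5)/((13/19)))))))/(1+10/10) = 3249/1040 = 3.12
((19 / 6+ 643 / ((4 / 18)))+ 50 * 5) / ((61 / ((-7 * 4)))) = -264320 / 183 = -1444.37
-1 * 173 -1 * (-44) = -129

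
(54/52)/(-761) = -27/19786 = -0.00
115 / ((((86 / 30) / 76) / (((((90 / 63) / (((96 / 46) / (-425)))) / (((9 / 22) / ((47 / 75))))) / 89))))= -11042279875 / 723303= -15266.46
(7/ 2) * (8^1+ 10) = 63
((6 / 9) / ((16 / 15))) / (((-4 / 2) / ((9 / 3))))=-15 / 16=-0.94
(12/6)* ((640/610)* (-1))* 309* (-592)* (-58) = -1358057472/61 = -22263237.25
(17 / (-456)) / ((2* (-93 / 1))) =17 / 84816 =0.00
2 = 2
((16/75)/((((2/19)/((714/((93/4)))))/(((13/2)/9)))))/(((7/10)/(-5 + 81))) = 20423936/4185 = 4880.27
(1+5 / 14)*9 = 171 / 14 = 12.21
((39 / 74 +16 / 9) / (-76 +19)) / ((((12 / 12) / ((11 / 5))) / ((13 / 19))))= -43901 / 721278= -0.06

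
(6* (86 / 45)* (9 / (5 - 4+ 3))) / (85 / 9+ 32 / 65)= 15093 / 5813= 2.60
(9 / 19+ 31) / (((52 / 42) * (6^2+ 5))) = 483 / 779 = 0.62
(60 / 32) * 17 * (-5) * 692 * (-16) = 1764600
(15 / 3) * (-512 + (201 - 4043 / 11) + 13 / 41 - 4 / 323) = -494006835 / 145673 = -3391.20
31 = 31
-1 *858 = -858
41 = 41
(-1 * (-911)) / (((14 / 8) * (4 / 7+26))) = 1822 / 93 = 19.59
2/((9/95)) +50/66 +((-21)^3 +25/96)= -29268743/3168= -9238.87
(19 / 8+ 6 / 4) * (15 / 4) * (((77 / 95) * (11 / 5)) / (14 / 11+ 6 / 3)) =288827 / 36480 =7.92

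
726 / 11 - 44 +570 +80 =672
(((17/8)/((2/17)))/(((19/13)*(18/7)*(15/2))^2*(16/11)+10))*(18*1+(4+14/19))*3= 2132349219/2017391690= 1.06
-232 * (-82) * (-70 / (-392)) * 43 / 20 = 51127 / 7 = 7303.86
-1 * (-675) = 675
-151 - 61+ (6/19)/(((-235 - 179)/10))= -277942/1311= -212.01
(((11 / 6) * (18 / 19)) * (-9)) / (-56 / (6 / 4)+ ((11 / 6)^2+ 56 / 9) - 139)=1188 / 12673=0.09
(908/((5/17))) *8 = 123488/5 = 24697.60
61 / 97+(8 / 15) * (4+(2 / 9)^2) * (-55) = -2784985 / 23571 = -118.15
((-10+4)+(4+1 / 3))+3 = 4 / 3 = 1.33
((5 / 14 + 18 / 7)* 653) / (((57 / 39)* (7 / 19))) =348049 / 98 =3551.52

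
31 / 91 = 0.34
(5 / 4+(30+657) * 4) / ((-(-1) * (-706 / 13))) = -142961 / 2824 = -50.62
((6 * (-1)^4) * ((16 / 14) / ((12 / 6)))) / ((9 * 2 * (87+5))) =1 / 483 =0.00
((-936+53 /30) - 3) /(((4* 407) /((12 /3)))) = -28117 /12210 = -2.30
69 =69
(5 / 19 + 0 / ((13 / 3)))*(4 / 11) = 20 / 209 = 0.10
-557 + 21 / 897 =-166536 / 299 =-556.98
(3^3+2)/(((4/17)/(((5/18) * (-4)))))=-2465/18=-136.94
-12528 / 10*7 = -43848 / 5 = -8769.60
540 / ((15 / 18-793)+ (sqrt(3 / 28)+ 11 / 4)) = -85939056 / 125632799-7776 * sqrt(21) / 125632799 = -0.68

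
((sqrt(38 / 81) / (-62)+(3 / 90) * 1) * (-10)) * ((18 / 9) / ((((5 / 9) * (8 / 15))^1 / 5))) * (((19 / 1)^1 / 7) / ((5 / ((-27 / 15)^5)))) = 77.15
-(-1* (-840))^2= -705600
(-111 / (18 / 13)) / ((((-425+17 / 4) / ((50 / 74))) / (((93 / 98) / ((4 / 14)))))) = 10075 / 23562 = 0.43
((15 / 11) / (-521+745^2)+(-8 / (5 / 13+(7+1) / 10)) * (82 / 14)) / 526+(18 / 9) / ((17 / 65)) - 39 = -83993716298113 / 2672563999952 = -31.43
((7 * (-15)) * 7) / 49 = -15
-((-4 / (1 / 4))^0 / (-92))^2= -1 / 8464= -0.00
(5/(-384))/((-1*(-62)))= -5/23808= -0.00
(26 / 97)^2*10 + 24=232576 / 9409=24.72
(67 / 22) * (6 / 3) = 6.09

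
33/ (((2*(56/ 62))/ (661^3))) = 5275844481.48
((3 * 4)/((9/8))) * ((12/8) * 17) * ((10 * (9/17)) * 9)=12960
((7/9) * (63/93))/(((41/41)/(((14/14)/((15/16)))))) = 784/1395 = 0.56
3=3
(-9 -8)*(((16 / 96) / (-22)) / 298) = 17 / 39336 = 0.00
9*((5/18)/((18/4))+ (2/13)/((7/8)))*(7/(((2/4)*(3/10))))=35020/351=99.77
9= 9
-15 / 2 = -7.50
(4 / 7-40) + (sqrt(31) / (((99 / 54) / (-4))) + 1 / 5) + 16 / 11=-14543 / 385-24 * sqrt(31) / 11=-49.92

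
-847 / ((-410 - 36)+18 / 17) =14399 / 7564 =1.90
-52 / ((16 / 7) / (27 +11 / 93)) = -114751 / 186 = -616.94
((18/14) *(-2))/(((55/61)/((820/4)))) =-45018/77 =-584.65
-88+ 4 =-84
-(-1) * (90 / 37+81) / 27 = 343 / 111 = 3.09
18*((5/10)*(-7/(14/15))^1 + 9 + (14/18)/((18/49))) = 2387/18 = 132.61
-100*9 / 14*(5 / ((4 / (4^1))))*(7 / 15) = -150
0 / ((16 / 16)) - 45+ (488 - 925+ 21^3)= 8779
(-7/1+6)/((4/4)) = -1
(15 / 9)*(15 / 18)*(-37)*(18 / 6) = -925 / 6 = -154.17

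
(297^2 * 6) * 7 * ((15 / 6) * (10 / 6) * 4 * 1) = 61746300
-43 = -43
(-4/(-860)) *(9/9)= 1/215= 0.00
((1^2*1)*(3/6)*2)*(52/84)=0.62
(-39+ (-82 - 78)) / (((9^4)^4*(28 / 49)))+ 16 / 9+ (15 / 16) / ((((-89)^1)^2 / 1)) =417528891577147612427 / 234844366654326920976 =1.78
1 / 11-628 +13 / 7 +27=-46127 / 77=-599.05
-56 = -56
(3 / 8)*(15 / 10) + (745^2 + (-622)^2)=15070553 / 16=941909.56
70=70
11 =11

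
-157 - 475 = -632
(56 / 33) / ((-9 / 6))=-112 / 99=-1.13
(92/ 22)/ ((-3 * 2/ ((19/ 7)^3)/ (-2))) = 27.87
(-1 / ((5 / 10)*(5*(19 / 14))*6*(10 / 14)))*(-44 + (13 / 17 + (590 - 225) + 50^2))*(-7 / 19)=2193828 / 30685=71.50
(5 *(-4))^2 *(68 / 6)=13600 / 3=4533.33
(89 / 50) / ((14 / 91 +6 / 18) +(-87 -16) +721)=3471 / 1206050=0.00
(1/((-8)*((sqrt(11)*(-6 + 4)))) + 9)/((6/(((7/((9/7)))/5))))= 49*sqrt(11)/47520 + 49/30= 1.64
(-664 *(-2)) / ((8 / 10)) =1660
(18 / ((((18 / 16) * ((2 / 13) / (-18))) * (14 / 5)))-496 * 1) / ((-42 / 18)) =24456 / 49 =499.10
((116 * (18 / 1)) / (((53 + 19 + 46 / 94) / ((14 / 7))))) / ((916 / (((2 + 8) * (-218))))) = -106968240 / 780203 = -137.10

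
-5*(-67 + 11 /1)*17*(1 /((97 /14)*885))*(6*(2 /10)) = 26656 /28615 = 0.93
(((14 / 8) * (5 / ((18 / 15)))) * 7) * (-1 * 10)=-6125 / 12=-510.42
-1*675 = -675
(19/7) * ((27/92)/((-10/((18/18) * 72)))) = -4617/805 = -5.74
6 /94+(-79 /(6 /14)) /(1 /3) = -25988 /47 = -552.94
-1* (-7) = 7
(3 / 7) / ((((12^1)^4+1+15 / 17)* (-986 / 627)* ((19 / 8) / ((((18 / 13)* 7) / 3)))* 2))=-0.00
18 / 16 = 9 / 8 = 1.12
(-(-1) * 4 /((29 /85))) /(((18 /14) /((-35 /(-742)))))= 5950 /13833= 0.43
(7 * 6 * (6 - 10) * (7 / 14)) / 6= -14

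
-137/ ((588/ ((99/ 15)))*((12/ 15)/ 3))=-4521/ 784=-5.77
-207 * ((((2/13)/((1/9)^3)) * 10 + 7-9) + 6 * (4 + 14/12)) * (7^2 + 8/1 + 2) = -182669841/13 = -14051526.23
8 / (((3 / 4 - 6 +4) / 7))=-224 / 5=-44.80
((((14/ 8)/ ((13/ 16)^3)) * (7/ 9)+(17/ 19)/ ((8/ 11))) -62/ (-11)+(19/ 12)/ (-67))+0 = 20778495973/ 2215050552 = 9.38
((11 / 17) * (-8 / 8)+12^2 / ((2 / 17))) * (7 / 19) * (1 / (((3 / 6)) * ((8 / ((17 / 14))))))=20797 / 152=136.82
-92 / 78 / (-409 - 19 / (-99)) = 759 / 263068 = 0.00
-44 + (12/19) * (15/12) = -821/19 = -43.21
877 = 877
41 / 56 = 0.73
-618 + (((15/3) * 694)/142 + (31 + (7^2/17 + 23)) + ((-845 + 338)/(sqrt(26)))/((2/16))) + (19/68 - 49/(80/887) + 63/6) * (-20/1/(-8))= -72147749/38624 - 156 * sqrt(26)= -2663.40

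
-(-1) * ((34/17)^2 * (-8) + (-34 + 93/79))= -5121/79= -64.82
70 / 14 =5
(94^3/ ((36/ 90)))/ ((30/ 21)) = 1453522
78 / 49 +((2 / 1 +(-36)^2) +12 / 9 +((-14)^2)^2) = 5838388 / 147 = 39716.93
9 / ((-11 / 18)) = -162 / 11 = -14.73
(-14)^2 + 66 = 262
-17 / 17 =-1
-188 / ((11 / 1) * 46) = -94 / 253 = -0.37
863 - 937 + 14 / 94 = -73.85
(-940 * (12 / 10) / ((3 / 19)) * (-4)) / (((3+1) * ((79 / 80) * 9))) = 571520 / 711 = 803.83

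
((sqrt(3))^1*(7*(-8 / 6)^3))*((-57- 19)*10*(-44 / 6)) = -7490560*sqrt(3) / 81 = -160173.22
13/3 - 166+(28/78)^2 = -245699/1521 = -161.54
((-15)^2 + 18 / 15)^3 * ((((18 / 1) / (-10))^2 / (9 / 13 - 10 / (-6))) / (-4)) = -4570223516469 / 1150000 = -3974107.41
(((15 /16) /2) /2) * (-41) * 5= -3075 /64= -48.05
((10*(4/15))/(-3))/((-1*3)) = 8/27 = 0.30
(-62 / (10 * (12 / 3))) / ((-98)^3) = 0.00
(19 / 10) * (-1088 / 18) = -5168 / 45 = -114.84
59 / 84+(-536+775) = 20135 / 84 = 239.70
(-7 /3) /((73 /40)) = -280 /219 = -1.28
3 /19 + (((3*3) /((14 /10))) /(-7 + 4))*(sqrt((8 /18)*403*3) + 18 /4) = -10*sqrt(1209) /7- 2523 /266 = -59.16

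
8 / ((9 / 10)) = 8.89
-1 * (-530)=530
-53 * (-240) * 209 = 2658480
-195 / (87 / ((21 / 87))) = -455 / 841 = -0.54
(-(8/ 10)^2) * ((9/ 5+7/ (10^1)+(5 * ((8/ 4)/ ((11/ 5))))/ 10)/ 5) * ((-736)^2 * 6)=-338018304/ 275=-1229157.47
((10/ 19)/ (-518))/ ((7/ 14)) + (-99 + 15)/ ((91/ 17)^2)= -2439694/ 831649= -2.93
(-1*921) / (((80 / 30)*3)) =-921 / 8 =-115.12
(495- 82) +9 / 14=5791 / 14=413.64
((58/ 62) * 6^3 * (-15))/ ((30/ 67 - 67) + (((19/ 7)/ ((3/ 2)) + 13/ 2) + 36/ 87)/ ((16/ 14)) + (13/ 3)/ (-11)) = 96393939840/ 1886341537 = 51.10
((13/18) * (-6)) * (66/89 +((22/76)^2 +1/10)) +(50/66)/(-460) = -489129568/121929555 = -4.01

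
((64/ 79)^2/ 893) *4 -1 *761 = -4241198709/ 5573213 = -761.00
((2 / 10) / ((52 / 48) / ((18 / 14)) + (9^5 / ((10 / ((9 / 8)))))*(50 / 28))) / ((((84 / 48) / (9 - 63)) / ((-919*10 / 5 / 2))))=171507456 / 358748155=0.48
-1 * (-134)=134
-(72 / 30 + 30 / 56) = -411 / 140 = -2.94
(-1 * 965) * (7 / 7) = -965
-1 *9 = -9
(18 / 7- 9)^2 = 2025 / 49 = 41.33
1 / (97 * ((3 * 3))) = 1 / 873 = 0.00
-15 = -15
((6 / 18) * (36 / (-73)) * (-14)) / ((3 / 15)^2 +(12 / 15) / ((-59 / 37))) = -82600 / 16571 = -4.98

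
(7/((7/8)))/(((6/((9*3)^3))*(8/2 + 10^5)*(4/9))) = 59049/100004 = 0.59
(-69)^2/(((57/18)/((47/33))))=447534/209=2141.31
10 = 10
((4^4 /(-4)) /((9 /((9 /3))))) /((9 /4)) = -256 /27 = -9.48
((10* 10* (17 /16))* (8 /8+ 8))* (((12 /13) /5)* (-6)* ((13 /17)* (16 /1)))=-12960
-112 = -112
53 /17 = 3.12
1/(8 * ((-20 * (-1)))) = 0.01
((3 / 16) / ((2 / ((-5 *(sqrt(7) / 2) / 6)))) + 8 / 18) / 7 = 4 / 63 - 5 *sqrt(7) / 896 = 0.05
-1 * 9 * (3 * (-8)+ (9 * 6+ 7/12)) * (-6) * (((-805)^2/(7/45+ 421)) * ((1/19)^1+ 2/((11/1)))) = 205201765125/344432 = 595768.58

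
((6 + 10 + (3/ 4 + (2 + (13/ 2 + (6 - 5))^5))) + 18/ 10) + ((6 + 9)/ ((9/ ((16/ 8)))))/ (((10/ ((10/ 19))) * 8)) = 23751.04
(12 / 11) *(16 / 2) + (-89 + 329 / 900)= -791081 / 9900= -79.91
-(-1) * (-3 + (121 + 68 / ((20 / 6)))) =692 / 5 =138.40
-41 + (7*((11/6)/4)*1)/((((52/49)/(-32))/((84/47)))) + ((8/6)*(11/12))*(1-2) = -1182976/5499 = -215.13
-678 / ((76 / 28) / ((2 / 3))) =-3164 / 19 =-166.53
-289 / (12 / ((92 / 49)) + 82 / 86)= -285821 / 7264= -39.35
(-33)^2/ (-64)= -17.02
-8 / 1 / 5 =-8 / 5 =-1.60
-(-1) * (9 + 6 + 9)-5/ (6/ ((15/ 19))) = 887/ 38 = 23.34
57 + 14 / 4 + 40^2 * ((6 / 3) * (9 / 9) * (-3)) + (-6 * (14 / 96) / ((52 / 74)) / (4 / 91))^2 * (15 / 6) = -61712739 / 8192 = -7533.29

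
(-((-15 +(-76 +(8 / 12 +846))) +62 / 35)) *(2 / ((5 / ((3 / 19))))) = -159062 / 3325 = -47.84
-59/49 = -1.20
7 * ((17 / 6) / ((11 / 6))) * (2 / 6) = 119 / 33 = 3.61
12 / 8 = 3 / 2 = 1.50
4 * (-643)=-2572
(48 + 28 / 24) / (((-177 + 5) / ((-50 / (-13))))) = -1.10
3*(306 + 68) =1122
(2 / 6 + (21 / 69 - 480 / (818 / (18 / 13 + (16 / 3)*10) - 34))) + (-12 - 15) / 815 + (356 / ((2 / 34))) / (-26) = -3075585974923 / 14860154985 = -206.97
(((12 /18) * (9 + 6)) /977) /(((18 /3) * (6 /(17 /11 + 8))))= 0.00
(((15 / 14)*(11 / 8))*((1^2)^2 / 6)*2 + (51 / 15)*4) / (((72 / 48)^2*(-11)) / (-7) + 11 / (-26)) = 102583 / 22660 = 4.53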